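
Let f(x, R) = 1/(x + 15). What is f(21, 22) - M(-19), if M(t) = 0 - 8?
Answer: 289/36 ≈ 8.0278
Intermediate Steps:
M(t) = -8
f(x, R) = 1/(15 + x)
f(21, 22) - M(-19) = 1/(15 + 21) - 1*(-8) = 1/36 + 8 = 289/36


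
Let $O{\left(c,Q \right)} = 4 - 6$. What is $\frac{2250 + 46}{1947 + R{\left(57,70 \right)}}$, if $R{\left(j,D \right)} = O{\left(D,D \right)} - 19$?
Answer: $\frac{1148}{963} \approx 1.1921$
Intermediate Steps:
$O{\left(c,Q \right)} = -2$ ($O{\left(c,Q \right)} = 4 - 6 = -2$)
$R{\left(j,D \right)} = -21$ ($R{\left(j,D \right)} = -2 - 19 = -21$)
$\frac{2250 + 46}{1947 + R{\left(57,70 \right)}} = \frac{2250 + 46}{1947 - 21} = \frac{2296}{1926} = 2296 \cdot \frac{1}{1926} = \frac{1148}{963}$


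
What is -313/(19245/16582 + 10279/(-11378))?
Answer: -14763427187/12130808 ≈ -1217.0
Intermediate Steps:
-313/(19245/16582 + 10279/(-11378)) = -313/(19245*(1/16582) + 10279*(-1/11378)) = -313/(19245/16582 - 10279/11378) = -313/12130808/47167499 = -313*47167499/12130808 = -14763427187/12130808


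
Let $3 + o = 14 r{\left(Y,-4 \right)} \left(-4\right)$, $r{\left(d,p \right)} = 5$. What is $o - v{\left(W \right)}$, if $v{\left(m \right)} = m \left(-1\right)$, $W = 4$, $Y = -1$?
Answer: $-279$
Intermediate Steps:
$v{\left(m \right)} = - m$
$o = -283$ ($o = -3 + 14 \cdot 5 \left(-4\right) = -3 + 70 \left(-4\right) = -3 - 280 = -283$)
$o - v{\left(W \right)} = -283 - \left(-1\right) 4 = -283 - -4 = -283 + 4 = -279$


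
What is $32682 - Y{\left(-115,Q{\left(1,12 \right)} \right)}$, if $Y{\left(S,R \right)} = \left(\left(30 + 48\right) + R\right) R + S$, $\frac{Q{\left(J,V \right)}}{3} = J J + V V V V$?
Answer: $-3875028182$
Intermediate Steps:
$Q{\left(J,V \right)} = 3 J^{2} + 3 V^{4}$ ($Q{\left(J,V \right)} = 3 \left(J J + V V V V\right) = 3 \left(J^{2} + V^{2} V V\right) = 3 \left(J^{2} + V^{3} V\right) = 3 \left(J^{2} + V^{4}\right) = 3 J^{2} + 3 V^{4}$)
$Y{\left(S,R \right)} = S + R \left(78 + R\right)$ ($Y{\left(S,R \right)} = \left(78 + R\right) R + S = R \left(78 + R\right) + S = S + R \left(78 + R\right)$)
$32682 - Y{\left(-115,Q{\left(1,12 \right)} \right)} = 32682 - \left(-115 + \left(3 \cdot 1^{2} + 3 \cdot 12^{4}\right)^{2} + 78 \left(3 \cdot 1^{2} + 3 \cdot 12^{4}\right)\right) = 32682 - \left(-115 + \left(3 \cdot 1 + 3 \cdot 20736\right)^{2} + 78 \left(3 \cdot 1 + 3 \cdot 20736\right)\right) = 32682 - \left(-115 + \left(3 + 62208\right)^{2} + 78 \left(3 + 62208\right)\right) = 32682 - \left(-115 + 62211^{2} + 78 \cdot 62211\right) = 32682 - \left(-115 + 3870208521 + 4852458\right) = 32682 - 3875060864 = -3875028182$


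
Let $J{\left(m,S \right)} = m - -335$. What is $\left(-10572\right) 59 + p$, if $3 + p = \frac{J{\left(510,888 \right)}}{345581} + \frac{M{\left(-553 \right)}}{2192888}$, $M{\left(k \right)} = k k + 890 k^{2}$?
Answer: $- \frac{472597085421521729}{757820427928} \approx -6.2363 \cdot 10^{5}$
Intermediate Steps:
$J{\left(m,S \right)} = 335 + m$ ($J{\left(m,S \right)} = m + 335 = 335 + m$)
$M{\left(k \right)} = 891 k^{2}$ ($M{\left(k \right)} = k^{2} + 890 k^{2} = 891 k^{2}$)
$p = \frac{91890857712415}{757820427928}$ ($p = -3 + \left(\frac{335 + 510}{345581} + \frac{891 \left(-553\right)^{2}}{2192888}\right) = -3 + \left(845 \cdot \frac{1}{345581} + 891 \cdot 305809 \cdot \frac{1}{2192888}\right) = -3 + \left(\frac{845}{345581} + 272475819 \cdot \frac{1}{2192888}\right) = -3 + \left(\frac{845}{345581} + \frac{272475819}{2192888}\right) = -3 + \frac{94164318996199}{757820427928} = \frac{91890857712415}{757820427928} \approx 121.26$)
$\left(-10572\right) 59 + p = \left(-10572\right) 59 + \frac{91890857712415}{757820427928} = -623748 + \frac{91890857712415}{757820427928} = - \frac{472597085421521729}{757820427928}$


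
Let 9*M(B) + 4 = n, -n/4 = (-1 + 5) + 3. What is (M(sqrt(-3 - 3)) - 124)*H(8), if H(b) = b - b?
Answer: 0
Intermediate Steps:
n = -28 (n = -4*((-1 + 5) + 3) = -4*(4 + 3) = -4*7 = -28)
M(B) = -32/9 (M(B) = -4/9 + (1/9)*(-28) = -4/9 - 28/9 = -32/9)
H(b) = 0
(M(sqrt(-3 - 3)) - 124)*H(8) = (-32/9 - 124)*0 = -1148/9*0 = 0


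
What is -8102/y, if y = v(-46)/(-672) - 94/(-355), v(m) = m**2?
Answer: 483203280/172003 ≈ 2809.3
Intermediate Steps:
y = -172003/59640 (y = (-46)**2/(-672) - 94/(-355) = 2116*(-1/672) - 94*(-1/355) = -529/168 + 94/355 = -172003/59640 ≈ -2.8840)
-8102/y = -8102/(-172003/59640) = -8102*(-59640/172003) = 483203280/172003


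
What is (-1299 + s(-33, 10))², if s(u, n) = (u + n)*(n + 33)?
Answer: 5234944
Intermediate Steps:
s(u, n) = (33 + n)*(n + u) (s(u, n) = (n + u)*(33 + n) = (33 + n)*(n + u))
(-1299 + s(-33, 10))² = (-1299 + (10² + 33*10 + 33*(-33) + 10*(-33)))² = (-1299 + (100 + 330 - 1089 - 330))² = (-1299 - 989)² = (-2288)² = 5234944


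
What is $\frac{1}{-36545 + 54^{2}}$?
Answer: $- \frac{1}{33629} \approx -2.9736 \cdot 10^{-5}$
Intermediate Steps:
$\frac{1}{-36545 + 54^{2}} = \frac{1}{-36545 + 2916} = \frac{1}{-33629} = - \frac{1}{33629}$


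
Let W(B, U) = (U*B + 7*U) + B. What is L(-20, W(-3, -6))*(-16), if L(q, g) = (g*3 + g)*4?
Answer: 6912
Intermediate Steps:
W(B, U) = B + 7*U + B*U (W(B, U) = (B*U + 7*U) + B = (7*U + B*U) + B = B + 7*U + B*U)
L(q, g) = 16*g (L(q, g) = (3*g + g)*4 = (4*g)*4 = 16*g)
L(-20, W(-3, -6))*(-16) = (16*(-3 + 7*(-6) - 3*(-6)))*(-16) = (16*(-3 - 42 + 18))*(-16) = (16*(-27))*(-16) = -432*(-16) = 6912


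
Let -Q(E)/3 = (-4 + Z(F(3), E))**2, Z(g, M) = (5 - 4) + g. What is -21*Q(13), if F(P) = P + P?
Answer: 567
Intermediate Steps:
F(P) = 2*P
Z(g, M) = 1 + g
Q(E) = -27 (Q(E) = -3*(-4 + (1 + 2*3))**2 = -3*(-4 + (1 + 6))**2 = -3*(-4 + 7)**2 = -3*3**2 = -3*9 = -27)
-21*Q(13) = -21*(-27) = 567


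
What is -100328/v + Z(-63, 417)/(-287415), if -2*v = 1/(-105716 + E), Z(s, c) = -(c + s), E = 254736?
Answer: 2864737840881718/95805 ≈ 2.9902e+10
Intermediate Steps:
Z(s, c) = -c - s
v = -1/298040 (v = -1/(2*(-105716 + 254736)) = -½/149020 = -½*1/149020 = -1/298040 ≈ -3.3553e-6)
-100328/v + Z(-63, 417)/(-287415) = -100328/(-1/298040) + (-1*417 - 1*(-63))/(-287415) = -100328*(-298040) + (-417 + 63)*(-1/287415) = 29901757120 - 354*(-1/287415) = 29901757120 + 118/95805 = 2864737840881718/95805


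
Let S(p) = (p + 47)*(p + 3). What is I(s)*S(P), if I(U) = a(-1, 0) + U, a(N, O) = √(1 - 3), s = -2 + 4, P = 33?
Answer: 5760 + 2880*I*√2 ≈ 5760.0 + 4072.9*I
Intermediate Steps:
s = 2
a(N, O) = I*√2 (a(N, O) = √(-2) = I*√2)
S(p) = (3 + p)*(47 + p) (S(p) = (47 + p)*(3 + p) = (3 + p)*(47 + p))
I(U) = U + I*√2 (I(U) = I*√2 + U = U + I*√2)
I(s)*S(P) = (2 + I*√2)*(141 + 33² + 50*33) = (2 + I*√2)*(141 + 1089 + 1650) = (2 + I*√2)*2880 = 5760 + 2880*I*√2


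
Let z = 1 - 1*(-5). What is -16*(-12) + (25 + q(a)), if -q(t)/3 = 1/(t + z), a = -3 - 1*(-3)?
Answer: 433/2 ≈ 216.50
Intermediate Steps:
a = 0 (a = -3 + 3 = 0)
z = 6 (z = 1 + 5 = 6)
q(t) = -3/(6 + t) (q(t) = -3/(t + 6) = -3/(6 + t))
-16*(-12) + (25 + q(a)) = -16*(-12) + (25 - 3/(6 + 0)) = 192 + (25 - 3/6) = 192 + (25 - 3*⅙) = 192 + (25 - ½) = 192 + 49/2 = 433/2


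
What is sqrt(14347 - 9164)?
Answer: sqrt(5183) ≈ 71.993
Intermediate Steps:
sqrt(14347 - 9164) = sqrt(5183)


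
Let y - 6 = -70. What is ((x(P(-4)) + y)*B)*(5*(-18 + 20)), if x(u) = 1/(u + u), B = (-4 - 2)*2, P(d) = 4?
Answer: 7665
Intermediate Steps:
y = -64 (y = 6 - 70 = -64)
B = -12 (B = -6*2 = -12)
x(u) = 1/(2*u)
((x(P(-4)) + y)*B)*(5*(-18 + 20)) = (((½)/4 - 64)*(-12))*(5*(-18 + 20)) = (((½)*(¼) - 64)*(-12))*(5*2) = ((⅛ - 64)*(-12))*10 = -511/8*(-12)*10 = (1533/2)*10 = 7665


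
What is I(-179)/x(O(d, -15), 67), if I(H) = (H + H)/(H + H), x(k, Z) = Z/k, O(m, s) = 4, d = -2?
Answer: 4/67 ≈ 0.059702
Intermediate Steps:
I(H) = 1 (I(H) = (2*H)/((2*H)) = (2*H)*(1/(2*H)) = 1)
I(-179)/x(O(d, -15), 67) = 1/(67/4) = 1*(4/67) = 4/67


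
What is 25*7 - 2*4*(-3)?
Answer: 199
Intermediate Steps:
25*7 - 2*4*(-3) = 175 - 8*(-3) = 175 + 24 = 199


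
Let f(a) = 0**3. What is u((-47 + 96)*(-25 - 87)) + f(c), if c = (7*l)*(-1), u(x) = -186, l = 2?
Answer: -186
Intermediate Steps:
c = -14 (c = (7*2)*(-1) = 14*(-1) = -14)
f(a) = 0
u((-47 + 96)*(-25 - 87)) + f(c) = -186 + 0 = -186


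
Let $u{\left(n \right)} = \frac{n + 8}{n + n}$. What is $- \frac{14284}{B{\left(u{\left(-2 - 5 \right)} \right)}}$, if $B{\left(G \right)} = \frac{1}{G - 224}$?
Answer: $\frac{22404454}{7} \approx 3.2006 \cdot 10^{6}$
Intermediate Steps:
$u{\left(n \right)} = \frac{8 + n}{2 n}$
$B{\left(G \right)} = \frac{1}{-224 + G}$
$- \frac{14284}{B{\left(u{\left(-2 - 5 \right)} \right)}} = - \frac{14284}{\frac{1}{-224 + \frac{8 - 7}{2 \left(-2 - 5\right)}}} = - \frac{14284}{\frac{1}{-224 + \frac{8 - 7}{2 \left(-7\right)}}} = - \frac{14284}{\frac{1}{-224 + \frac{1}{2} \left(- \frac{1}{7}\right) 1}} = - \frac{14284}{\frac{1}{-224 - \frac{1}{14}}} = - \frac{14284}{\frac{1}{- \frac{3137}{14}}} = - \frac{14284}{- \frac{14}{3137}} = \left(-14284\right) \left(- \frac{3137}{14}\right) = \frac{22404454}{7}$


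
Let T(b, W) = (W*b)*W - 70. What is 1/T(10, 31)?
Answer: 1/9540 ≈ 0.00010482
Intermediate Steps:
T(b, W) = -70 + b*W**2 (T(b, W) = b*W**2 - 70 = -70 + b*W**2)
1/T(10, 31) = 1/(-70 + 10*31**2) = 1/(-70 + 10*961) = 1/(-70 + 9610) = 1/9540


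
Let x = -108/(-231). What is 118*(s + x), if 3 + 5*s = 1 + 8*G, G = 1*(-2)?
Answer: -142308/385 ≈ -369.63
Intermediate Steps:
G = -2
s = -18/5 (s = -3/5 + (1 + 8*(-2))/5 = -3/5 + (1 - 16)/5 = -3/5 + (1/5)*(-15) = -3/5 - 3 = -18/5 ≈ -3.6000)
x = 36/77 (x = -108*(-1/231) = 36/77 ≈ 0.46753)
118*(s + x) = 118*(-18/5 + 36/77) = 118*(-1206/385) = -142308/385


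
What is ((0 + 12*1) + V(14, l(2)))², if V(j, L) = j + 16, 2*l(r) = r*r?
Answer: 1764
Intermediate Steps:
l(r) = r²/2 (l(r) = (r*r)/2 = r²/2)
V(j, L) = 16 + j
((0 + 12*1) + V(14, l(2)))² = ((0 + 12*1) + (16 + 14))² = ((0 + 12) + 30)² = (12 + 30)² = 42² = 1764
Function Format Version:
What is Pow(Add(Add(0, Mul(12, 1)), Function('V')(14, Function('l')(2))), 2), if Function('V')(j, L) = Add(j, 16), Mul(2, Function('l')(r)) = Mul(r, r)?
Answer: 1764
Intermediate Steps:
Function('l')(r) = Mul(Rational(1, 2), Pow(r, 2)) (Function('l')(r) = Mul(Rational(1, 2), Mul(r, r)) = Mul(Rational(1, 2), Pow(r, 2)))
Function('V')(j, L) = Add(16, j)
Pow(Add(Add(0, Mul(12, 1)), Function('V')(14, Function('l')(2))), 2) = Pow(Add(Add(0, Mul(12, 1)), Add(16, 14)), 2) = Pow(Add(Add(0, 12), 30), 2) = Pow(Add(12, 30), 2) = Pow(42, 2) = 1764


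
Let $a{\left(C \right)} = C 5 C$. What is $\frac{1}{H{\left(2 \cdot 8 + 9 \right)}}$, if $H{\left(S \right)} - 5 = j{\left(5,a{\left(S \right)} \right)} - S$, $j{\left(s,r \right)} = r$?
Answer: $\frac{1}{3105} \approx 0.00032206$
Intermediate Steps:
$a{\left(C \right)} = 5 C^{2}$ ($a{\left(C \right)} = 5 C C = 5 C^{2}$)
$H{\left(S \right)} = 5 - S + 5 S^{2}$ ($H{\left(S \right)} = 5 + \left(5 S^{2} - S\right) = 5 + \left(- S + 5 S^{2}\right) = 5 - S + 5 S^{2}$)
$\frac{1}{H{\left(2 \cdot 8 + 9 \right)}} = \frac{1}{5 - \left(2 \cdot 8 + 9\right) + 5 \left(2 \cdot 8 + 9\right)^{2}} = \frac{1}{5 - \left(16 + 9\right) + 5 \left(16 + 9\right)^{2}} = \frac{1}{5 - 25 + 5 \cdot 25^{2}} = \frac{1}{5 - 25 + 5 \cdot 625} = \frac{1}{5 - 25 + 3125} = \frac{1}{3105}$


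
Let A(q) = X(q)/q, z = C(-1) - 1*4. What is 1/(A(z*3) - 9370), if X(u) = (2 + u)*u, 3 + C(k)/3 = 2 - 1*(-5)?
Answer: -1/9344 ≈ -0.00010702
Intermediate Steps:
C(k) = 12 (C(k) = -9 + 3*(2 - 1*(-5)) = -9 + 3*(2 + 5) = -9 + 3*7 = -9 + 21 = 12)
z = 8 (z = 12 - 1*4 = 12 - 4 = 8)
X(u) = u*(2 + u)
A(q) = 2 + q (A(q) = (q*(2 + q))/q = 2 + q)
1/(A(z*3) - 9370) = 1/((2 + 8*3) - 9370) = 1/((2 + 24) - 9370) = 1/(26 - 9370) = 1/(-9344) = -1/9344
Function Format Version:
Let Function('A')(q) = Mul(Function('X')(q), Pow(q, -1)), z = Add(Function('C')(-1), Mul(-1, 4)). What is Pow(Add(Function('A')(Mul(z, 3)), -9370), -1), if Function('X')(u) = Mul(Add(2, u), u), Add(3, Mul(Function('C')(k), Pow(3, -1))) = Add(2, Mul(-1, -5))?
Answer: Rational(-1, 9344) ≈ -0.00010702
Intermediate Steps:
Function('C')(k) = 12 (Function('C')(k) = Add(-9, Mul(3, Add(2, Mul(-1, -5)))) = Add(-9, Mul(3, Add(2, 5))) = Add(-9, Mul(3, 7)) = Add(-9, 21) = 12)
z = 8 (z = Add(12, Mul(-1, 4)) = Add(12, -4) = 8)
Function('X')(u) = Mul(u, Add(2, u))
Function('A')(q) = Add(2, q) (Function('A')(q) = Mul(Mul(q, Add(2, q)), Pow(q, -1)) = Add(2, q))
Pow(Add(Function('A')(Mul(z, 3)), -9370), -1) = Pow(Add(Add(2, Mul(8, 3)), -9370), -1) = Pow(Add(Add(2, 24), -9370), -1) = Pow(Add(26, -9370), -1) = Pow(-9344, -1) = Rational(-1, 9344)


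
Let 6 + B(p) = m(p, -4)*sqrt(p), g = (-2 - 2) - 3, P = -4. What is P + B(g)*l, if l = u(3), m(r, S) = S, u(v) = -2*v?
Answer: 32 + 24*I*sqrt(7) ≈ 32.0 + 63.498*I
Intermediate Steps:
l = -6 (l = -2*3 = -6)
g = -7 (g = -4 - 3 = -7)
B(p) = -6 - 4*sqrt(p)
P + B(g)*l = -4 + (-6 - 4*I*sqrt(7))*(-6) = -4 + (36 + 24*I*sqrt(7)) = 32 + 24*I*sqrt(7)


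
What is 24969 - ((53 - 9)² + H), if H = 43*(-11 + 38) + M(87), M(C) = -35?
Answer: 21907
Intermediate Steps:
H = 1126 (H = 43*(-11 + 38) - 35 = 43*27 - 35 = 1161 - 35 = 1126)
24969 - ((53 - 9)² + H) = 24969 - ((53 - 9)² + 1126) = 24969 - (44² + 1126) = 24969 - (1936 + 1126) = 24969 - 1*3062 = 24969 - 3062 = 21907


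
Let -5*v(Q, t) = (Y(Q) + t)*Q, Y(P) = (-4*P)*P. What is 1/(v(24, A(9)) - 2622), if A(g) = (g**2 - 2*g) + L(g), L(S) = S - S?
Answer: 5/40674 ≈ 0.00012293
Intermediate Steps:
L(S) = 0
Y(P) = -4*P**2
A(g) = g**2 - 2*g (A(g) = (g**2 - 2*g) + 0 = g**2 - 2*g)
v(Q, t) = -Q*(t - 4*Q**2)/5 (v(Q, t) = -(-4*Q**2 + t)*Q/5 = -(t - 4*Q**2)*Q/5 = -Q*(t - 4*Q**2)/5)
1/(v(24, A(9)) - 2622) = 1/((1/5)*24*(-9*(-2 + 9) + 4*24**2) - 2622) = 1/((1/5)*24*(-9*7 + 4*576) - 2622) = 1/((1/5)*24*(-1*63 + 2304) - 2622) = 1/((1/5)*24*(-63 + 2304) - 2622) = 1/((1/5)*24*2241 - 2622) = 1/(53784/5 - 2622) = 1/(40674/5) = 5/40674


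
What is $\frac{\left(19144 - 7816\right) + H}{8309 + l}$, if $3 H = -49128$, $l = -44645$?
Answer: $\frac{631}{4542} \approx 0.13893$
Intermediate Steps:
$H = -16376$ ($H = \frac{1}{3} \left(-49128\right) = -16376$)
$\frac{\left(19144 - 7816\right) + H}{8309 + l} = \frac{\left(19144 - 7816\right) - 16376}{8309 - 44645} = \frac{11328 - 16376}{-36336} = \left(-5048\right) \left(- \frac{1}{36336}\right) = \frac{631}{4542}$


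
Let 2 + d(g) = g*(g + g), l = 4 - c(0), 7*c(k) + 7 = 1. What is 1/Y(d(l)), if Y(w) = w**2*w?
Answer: 117649/10852576344 ≈ 1.0841e-5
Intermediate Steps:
c(k) = -6/7 (c(k) = -1 + (1/7)*1 = -1 + 1/7 = -6/7)
l = 34/7 (l = 4 - 1*(-6/7) = 4 + 6/7 = 34/7 ≈ 4.8571)
d(g) = -2 + 2*g**2 (d(g) = -2 + g*(g + g) = -2 + g*(2*g) = -2 + 2*g**2)
Y(w) = w**3
1/Y(d(l)) = 1/((-2 + 2*(34/7)**2)**3) = 1/((-2 + 2*(1156/49))**3) = 1/((-2 + 2312/49)**3) = 1/((2214/49)**3) = 1/(10852576344/117649) = 117649/10852576344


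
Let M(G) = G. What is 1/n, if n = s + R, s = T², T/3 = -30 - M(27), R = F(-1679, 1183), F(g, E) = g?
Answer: 1/27562 ≈ 3.6282e-5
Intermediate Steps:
R = -1679
T = -171 (T = 3*(-30 - 1*27) = 3*(-30 - 27) = 3*(-57) = -171)
s = 29241 (s = (-171)² = 29241)
n = 27562 (n = 29241 - 1679 = 27562)
1/n = 1/27562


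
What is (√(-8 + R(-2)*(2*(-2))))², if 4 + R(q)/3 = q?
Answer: 64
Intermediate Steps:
R(q) = -12 + 3*q
(√(-8 + R(-2)*(2*(-2))))² = (√(-8 + (-12 + 3*(-2))*(2*(-2))))² = (√(-8 + (-12 - 6)*(-4)))² = (√(-8 - 18*(-4)))² = (√(-8 + 72))² = (√64)² = 8² = 64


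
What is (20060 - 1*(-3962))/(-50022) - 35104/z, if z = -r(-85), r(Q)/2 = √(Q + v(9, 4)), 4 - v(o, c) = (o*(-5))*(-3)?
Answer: -12011/25011 - 4388*I*√6/9 ≈ -0.48023 - 1194.3*I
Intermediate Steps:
v(o, c) = 4 - 15*o (v(o, c) = 4 - o*(-5)*(-3) = 4 - (-5*o)*(-3) = 4 - 15*o)
r(Q) = 2*√(-131 + Q) (r(Q) = 2*√(Q + (4 - 15*9)) = 2*√(Q + (4 - 135)) = 2*√(Q - 131) = 2*√(-131 + Q))
z = -12*I*√6 (z = -2*√(-131 - 85) = -2*√(-216) = -2*6*I*√6 = -12*I*√6 ≈ -29.394*I)
(20060 - 1*(-3962))/(-50022) - 35104/z = (20060 - 1*(-3962))/(-50022) - 35104*I*√6/72 = (20060 + 3962)*(-1/50022) - 4388*I*√6/9 = 24022*(-1/50022) - 4388*I*√6/9 = -12011/25011 - 4388*I*√6/9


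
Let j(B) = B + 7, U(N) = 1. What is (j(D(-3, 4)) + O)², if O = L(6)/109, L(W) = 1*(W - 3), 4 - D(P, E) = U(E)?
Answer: 1194649/11881 ≈ 100.55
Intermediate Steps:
D(P, E) = 3 (D(P, E) = 4 - 1*1 = 4 - 1 = 3)
j(B) = 7 + B
L(W) = -3 + W (L(W) = 1*(-3 + W) = -3 + W)
O = 3/109 (O = (-3 + 6)/109 = 3*(1/109) = 3/109 ≈ 0.027523)
(j(D(-3, 4)) + O)² = ((7 + 3) + 3/109)² = (10 + 3/109)² = (1093/109)² = 1194649/11881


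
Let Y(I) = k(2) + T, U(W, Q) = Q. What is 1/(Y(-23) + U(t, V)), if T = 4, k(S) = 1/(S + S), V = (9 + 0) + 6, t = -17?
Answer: 4/77 ≈ 0.051948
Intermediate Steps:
V = 15 (V = 9 + 6 = 15)
k(S) = 1/(2*S)
Y(I) = 17/4 (Y(I) = (1/2)/2 + 4 = (1/2)*(1/2) + 4 = 1/4 + 4 = 17/4)
1/(Y(-23) + U(t, V)) = 1/(17/4 + 15) = 1/(77/4) = 4/77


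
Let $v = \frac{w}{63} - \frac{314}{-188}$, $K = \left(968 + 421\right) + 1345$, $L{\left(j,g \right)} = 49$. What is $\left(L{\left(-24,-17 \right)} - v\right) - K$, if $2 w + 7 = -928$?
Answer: $- \frac{7933258}{2961} \approx -2679.3$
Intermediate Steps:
$w = - \frac{935}{2}$ ($w = - \frac{7}{2} + \frac{1}{2} \left(-928\right) = - \frac{7}{2} - 464 = - \frac{935}{2} \approx -467.5$)
$K = 2734$ ($K = 1389 + 1345 = 2734$)
$v = - \frac{17027}{2961}$ ($v = - \frac{935}{2 \cdot 63} - \frac{314}{-188} = \left(- \frac{935}{2}\right) \frac{1}{63} - - \frac{157}{94} = - \frac{935}{126} + \frac{157}{94} = - \frac{17027}{2961} \approx -5.7504$)
$\left(L{\left(-24,-17 \right)} - v\right) - K = \left(49 - - \frac{17027}{2961}\right) - 2734 = \left(49 + \frac{17027}{2961}\right) - 2734 = \frac{162116}{2961} - 2734 = - \frac{7933258}{2961}$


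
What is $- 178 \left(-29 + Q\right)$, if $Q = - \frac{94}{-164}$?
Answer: $\frac{207459}{41} \approx 5060.0$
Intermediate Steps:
$Q = \frac{47}{82}$ ($Q = \left(-94\right) \left(- \frac{1}{164}\right) = \frac{47}{82} \approx 0.57317$)
$- 178 \left(-29 + Q\right) = - 178 \left(-29 + \frac{47}{82}\right) = \left(-178\right) \left(- \frac{2331}{82}\right) = \frac{207459}{41}$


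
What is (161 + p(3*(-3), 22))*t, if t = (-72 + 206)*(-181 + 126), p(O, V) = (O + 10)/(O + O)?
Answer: -10675445/9 ≈ -1.1862e+6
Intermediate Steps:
p(O, V) = (10 + O)/(2*O) (p(O, V) = (10 + O)/((2*O)) = (10 + O)*(1/(2*O)) = (10 + O)/(2*O))
t = -7370 (t = 134*(-55) = -7370)
(161 + p(3*(-3), 22))*t = (161 + (10 + 3*(-3))/(2*((3*(-3)))))*(-7370) = (161 + (1/2)*(10 - 9)/(-9))*(-7370) = (161 + (1/2)*(-1/9)*1)*(-7370) = (161 - 1/18)*(-7370) = (2897/18)*(-7370) = -10675445/9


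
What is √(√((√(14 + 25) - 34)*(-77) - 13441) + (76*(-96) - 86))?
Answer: √(-7382 + √(-10823 - 77*√39)) ≈ 0.6187 + 85.921*I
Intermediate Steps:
√(√((√(14 + 25) - 34)*(-77) - 13441) + (76*(-96) - 86)) = √(√((√39 - 34)*(-77) - 13441) + (-7296 - 86)) = √(√((-34 + √39)*(-77) - 13441) - 7382) = √(√((2618 - 77*√39) - 13441) - 7382) = √(√(-10823 - 77*√39) - 7382) = √(-7382 + √(-10823 - 77*√39))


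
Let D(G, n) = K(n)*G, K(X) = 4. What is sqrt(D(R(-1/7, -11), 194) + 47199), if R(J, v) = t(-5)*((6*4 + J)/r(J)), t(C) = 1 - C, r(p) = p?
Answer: 3*sqrt(4799) ≈ 207.82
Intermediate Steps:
R(J, v) = 6*(24 + J)/J (R(J, v) = (1 - 1*(-5))*((6*4 + J)/J) = (1 + 5)*((24 + J)/J) = 6*((24 + J)/J) = 6*(24 + J)/J)
D(G, n) = 4*G
sqrt(D(R(-1/7, -11), 194) + 47199) = sqrt(4*(6 + 144/((-1/7))) + 47199) = sqrt(4*(6 + 144/((-1*1/7))) + 47199) = sqrt(4*(6 + 144/(-1/7)) + 47199) = sqrt(4*(6 + 144*(-7)) + 47199) = sqrt(4*(6 - 1008) + 47199) = sqrt(4*(-1002) + 47199) = sqrt(-4008 + 47199) = sqrt(43191) = 3*sqrt(4799)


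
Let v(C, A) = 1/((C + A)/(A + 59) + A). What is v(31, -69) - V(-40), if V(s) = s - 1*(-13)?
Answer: 8797/326 ≈ 26.985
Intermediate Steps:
v(C, A) = 1/(A + (A + C)/(59 + A)) (v(C, A) = 1/((A + C)/(59 + A) + A) = 1/(A + (A + C)/(59 + A)))
V(s) = 13 + s (V(s) = s + 13 = 13 + s)
v(31, -69) - V(-40) = (59 - 69)/(31 + (-69)**2 + 60*(-69)) - (13 - 40) = -10/(31 + 4761 - 4140) - 1*(-27) = -10/652 + 27 = (1/652)*(-10) + 27 = -5/326 + 27 = 8797/326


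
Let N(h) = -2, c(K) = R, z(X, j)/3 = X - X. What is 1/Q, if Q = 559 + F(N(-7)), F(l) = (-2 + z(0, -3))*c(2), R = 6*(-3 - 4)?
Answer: 1/643 ≈ 0.0015552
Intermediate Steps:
z(X, j) = 0 (z(X, j) = 3*(X - X) = 3*0 = 0)
R = -42 (R = 6*(-7) = -42)
c(K) = -42
F(l) = 84 (F(l) = (-2 + 0)*(-42) = -2*(-42) = 84)
Q = 643 (Q = 559 + 84 = 643)
1/Q = 1/643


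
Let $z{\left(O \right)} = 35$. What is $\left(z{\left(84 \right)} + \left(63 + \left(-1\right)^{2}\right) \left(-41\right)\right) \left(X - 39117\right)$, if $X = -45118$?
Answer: $218084415$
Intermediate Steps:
$\left(z{\left(84 \right)} + \left(63 + \left(-1\right)^{2}\right) \left(-41\right)\right) \left(X - 39117\right) = \left(35 + \left(63 + \left(-1\right)^{2}\right) \left(-41\right)\right) \left(-45118 - 39117\right) = \left(35 + \left(63 + 1\right) \left(-41\right)\right) \left(-84235\right) = \left(35 + 64 \left(-41\right)\right) \left(-84235\right) = \left(35 - 2624\right) \left(-84235\right) = \left(-2589\right) \left(-84235\right) = 218084415$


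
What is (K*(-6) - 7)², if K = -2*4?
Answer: 1681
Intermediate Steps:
K = -8
(K*(-6) - 7)² = (-8*(-6) - 7)² = (48 - 7)² = 41² = 1681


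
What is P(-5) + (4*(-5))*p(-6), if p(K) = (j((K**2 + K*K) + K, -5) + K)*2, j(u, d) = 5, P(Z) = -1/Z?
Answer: 201/5 ≈ 40.200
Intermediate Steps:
p(K) = 10 + 2*K (p(K) = (5 + K)*2 = 10 + 2*K)
P(-5) + (4*(-5))*p(-6) = -1/(-5) + (4*(-5))*(10 + 2*(-6)) = -1*(-1/5) - 20*(10 - 12) = 1/5 - 20*(-2) = 1/5 + 40 = 201/5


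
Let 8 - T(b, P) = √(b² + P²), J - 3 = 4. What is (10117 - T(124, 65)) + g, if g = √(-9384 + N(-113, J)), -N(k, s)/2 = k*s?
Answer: 10109 + √19601 + I*√7802 ≈ 10249.0 + 88.329*I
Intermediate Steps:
J = 7 (J = 3 + 4 = 7)
N(k, s) = -2*k*s
T(b, P) = 8 - √(P² + b²) (T(b, P) = 8 - √(b² + P²) = 8 - √(P² + b²))
g = I*√7802 (g = √(-9384 - 2*(-113)*7) = √(-9384 + 1582) = √(-7802) = I*√7802 ≈ 88.329*I)
(10117 - T(124, 65)) + g = (10117 - (8 - √(65² + 124²))) + I*√7802 = (10117 - (8 - √(4225 + 15376))) + I*√7802 = (10117 - (8 - √19601)) + I*√7802 = (10117 + (-8 + √19601)) + I*√7802 = (10109 + √19601) + I*√7802 = 10109 + √19601 + I*√7802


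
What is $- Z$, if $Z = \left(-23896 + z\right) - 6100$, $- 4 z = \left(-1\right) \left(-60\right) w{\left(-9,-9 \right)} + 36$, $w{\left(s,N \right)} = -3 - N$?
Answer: $30095$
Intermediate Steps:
$z = -99$ ($z = - \frac{\left(-1\right) \left(-60\right) \left(-3 - -9\right) + 36}{4} = - \frac{60 \left(-3 + 9\right) + 36}{4} = - \frac{60 \cdot 6 + 36}{4} = - \frac{360 + 36}{4} = \left(- \frac{1}{4}\right) 396 = -99$)
$Z = -30095$ ($Z = \left(-23896 - 99\right) - 6100 = -23995 - 6100 = -30095$)
$- Z = \left(-1\right) \left(-30095\right) = 30095$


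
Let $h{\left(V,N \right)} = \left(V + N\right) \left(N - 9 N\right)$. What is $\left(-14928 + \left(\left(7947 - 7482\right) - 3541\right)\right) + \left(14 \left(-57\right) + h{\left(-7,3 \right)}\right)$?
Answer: $-18706$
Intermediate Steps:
$h{\left(V,N \right)} = - 8 N \left(N + V\right)$ ($h{\left(V,N \right)} = \left(N + V\right) \left(- 8 N\right) = - 8 N \left(N + V\right)$)
$\left(-14928 + \left(\left(7947 - 7482\right) - 3541\right)\right) + \left(14 \left(-57\right) + h{\left(-7,3 \right)}\right) = \left(-14928 + \left(\left(7947 - 7482\right) - 3541\right)\right) - \left(798 + 24 \left(3 - 7\right)\right) = \left(-14928 + \left(465 - 3541\right)\right) - \left(798 + 24 \left(-4\right)\right) = \left(-14928 - 3076\right) + \left(-798 + 96\right) = -18004 - 702 = -18706$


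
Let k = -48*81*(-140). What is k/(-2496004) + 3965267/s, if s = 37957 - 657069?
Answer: -365511333461/55189501016 ≈ -6.6228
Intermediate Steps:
s = -619112
k = 544320 (k = -3888*(-140) = 544320)
k/(-2496004) + 3965267/s = 544320/(-2496004) + 3965267/(-619112) = 544320*(-1/2496004) + 3965267*(-1/619112) = -19440/89143 - 3965267/619112 = -365511333461/55189501016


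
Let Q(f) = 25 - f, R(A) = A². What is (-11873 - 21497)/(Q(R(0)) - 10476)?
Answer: 33370/10451 ≈ 3.1930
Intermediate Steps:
(-11873 - 21497)/(Q(R(0)) - 10476) = (-11873 - 21497)/((25 - 1*0²) - 10476) = -33370/((25 - 1*0) - 10476) = -33370/((25 + 0) - 10476) = -33370/(25 - 10476) = -33370/(-10451) = -33370*(-1/10451) = 33370/10451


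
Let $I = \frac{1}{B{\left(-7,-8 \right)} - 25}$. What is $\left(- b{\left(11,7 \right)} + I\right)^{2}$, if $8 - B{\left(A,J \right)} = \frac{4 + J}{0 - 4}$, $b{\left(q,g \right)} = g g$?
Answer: $\frac{779689}{324} \approx 2406.4$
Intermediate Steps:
$b{\left(q,g \right)} = g^{2}$
$B{\left(A,J \right)} = 9 + \frac{J}{4}$ ($B{\left(A,J \right)} = 8 - \frac{4 + J}{0 - 4} = 8 - \frac{4 + J}{-4} = 8 - \left(4 + J\right) \left(- \frac{1}{4}\right) = 8 - \left(-1 - \frac{J}{4}\right) = 8 + \left(1 + \frac{J}{4}\right) = 9 + \frac{J}{4}$)
$I = - \frac{1}{18}$ ($I = \frac{1}{\left(9 + \frac{1}{4} \left(-8\right)\right) - 25} = \frac{1}{\left(9 - 2\right) - 25} = \frac{1}{7 - 25} = \frac{1}{-18} = - \frac{1}{18} \approx -0.055556$)
$\left(- b{\left(11,7 \right)} + I\right)^{2} = \left(- 7^{2} - \frac{1}{18}\right)^{2} = \left(\left(-1\right) 49 - \frac{1}{18}\right)^{2} = \left(-49 - \frac{1}{18}\right)^{2} = \left(- \frac{883}{18}\right)^{2} = \frac{779689}{324}$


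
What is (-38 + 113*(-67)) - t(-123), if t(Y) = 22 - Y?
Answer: -7754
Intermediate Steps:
(-38 + 113*(-67)) - t(-123) = (-38 + 113*(-67)) - (22 - 1*(-123)) = (-38 - 7571) - (22 + 123) = -7609 - 1*145 = -7609 - 145 = -7754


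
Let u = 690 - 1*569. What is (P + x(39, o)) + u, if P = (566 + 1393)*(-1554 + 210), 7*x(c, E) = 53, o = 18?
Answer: -18429372/7 ≈ -2.6328e+6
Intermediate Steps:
x(c, E) = 53/7 (x(c, E) = (1/7)*53 = 53/7)
u = 121 (u = 690 - 569 = 121)
P = -2632896 (P = 1959*(-1344) = -2632896)
(P + x(39, o)) + u = (-2632896 + 53/7) + 121 = -18430219/7 + 121 = -18429372/7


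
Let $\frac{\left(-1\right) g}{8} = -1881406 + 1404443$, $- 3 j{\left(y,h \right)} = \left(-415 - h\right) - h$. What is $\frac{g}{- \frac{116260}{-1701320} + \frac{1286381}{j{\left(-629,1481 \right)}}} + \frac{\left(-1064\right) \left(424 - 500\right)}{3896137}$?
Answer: $\frac{610099443668717777776}{182729654030046949} \approx 3338.8$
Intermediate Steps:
$j{\left(y,h \right)} = \frac{415}{3} + \frac{2 h}{3}$ ($j{\left(y,h \right)} = - \frac{\left(-415 - h\right) - h}{3} = - \frac{-415 - 2 h}{3} = \frac{415}{3} + \frac{2 h}{3}$)
$g = 3815704$ ($g = - 8 \left(-1881406 + 1404443\right) = \left(-8\right) \left(-476963\right) = 3815704$)
$\frac{g}{- \frac{116260}{-1701320} + \frac{1286381}{j{\left(-629,1481 \right)}}} + \frac{\left(-1064\right) \left(424 - 500\right)}{3896137} = \frac{3815704}{- \frac{116260}{-1701320} + \frac{1286381}{\frac{415}{3} + \frac{2}{3} \cdot 1481}} + \frac{\left(-1064\right) \left(424 - 500\right)}{3896137} = \frac{3815704}{\left(-116260\right) \left(- \frac{1}{1701320}\right) + \frac{1286381}{\frac{415}{3} + \frac{2962}{3}}} + \left(-1064\right) \left(-76\right) \frac{1}{3896137} = \frac{3815704}{\frac{5813}{85066} + \frac{1286381}{\frac{3377}{3}}} + 80864 \cdot \frac{1}{3896137} = \frac{3815704}{\frac{5813}{85066} + 1286381 \cdot \frac{3}{3377}} + \frac{11552}{556591} = \frac{3815704}{\frac{5813}{85066} + \frac{3859143}{3377}} + \frac{11552}{556591} = \frac{3815704}{\frac{328301488939}{287267882}} + \frac{11552}{556591} = 3815704 \cdot \frac{287267882}{328301488939} + \frac{11552}{556591} = \frac{1096129206418928}{328301488939} + \frac{11552}{556591} = \frac{610099443668717777776}{182729654030046949}$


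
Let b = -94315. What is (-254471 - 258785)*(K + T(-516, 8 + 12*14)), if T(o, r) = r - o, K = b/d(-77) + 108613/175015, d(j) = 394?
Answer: -471799158310628/2028115 ≈ -2.3263e+8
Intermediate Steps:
K = -968455659/4056230 (K = -94315/394 + 108613/175015 = -94315*1/394 + 108613*(1/175015) = -94315/394 + 6389/10295 = -968455659/4056230 ≈ -238.76)
(-254471 - 258785)*(K + T(-516, 8 + 12*14)) = (-254471 - 258785)*(-968455659/4056230 + ((8 + 12*14) - 1*(-516))) = -513256*(-968455659/4056230 + ((8 + 168) + 516)) = -513256*(-968455659/4056230 + (176 + 516)) = -513256*(-968455659/4056230 + 692) = -513256*1838455501/4056230 = -471799158310628/2028115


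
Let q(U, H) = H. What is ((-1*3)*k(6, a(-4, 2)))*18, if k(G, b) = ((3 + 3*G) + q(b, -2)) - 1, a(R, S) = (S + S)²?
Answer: -972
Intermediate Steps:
a(R, S) = 4*S² (a(R, S) = (2*S)² = 4*S²)
k(G, b) = 3*G (k(G, b) = ((3 + 3*G) - 2) - 1 = (1 + 3*G) - 1 = 3*G)
((-1*3)*k(6, a(-4, 2)))*18 = ((-1*3)*(3*6))*18 = -3*18*18 = -54*18 = -972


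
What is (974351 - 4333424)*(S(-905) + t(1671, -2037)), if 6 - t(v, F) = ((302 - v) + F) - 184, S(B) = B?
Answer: -9039265443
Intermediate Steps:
t(v, F) = -112 + v - F (t(v, F) = 6 - (((302 - v) + F) - 184) = 6 - ((302 + F - v) - 184) = 6 - (118 + F - v) = 6 + (-118 + v - F) = -112 + v - F)
(974351 - 4333424)*(S(-905) + t(1671, -2037)) = (974351 - 4333424)*(-905 + (-112 + 1671 - 1*(-2037))) = -3359073*(-905 + (-112 + 1671 + 2037)) = -3359073*(-905 + 3596) = -3359073*2691 = -9039265443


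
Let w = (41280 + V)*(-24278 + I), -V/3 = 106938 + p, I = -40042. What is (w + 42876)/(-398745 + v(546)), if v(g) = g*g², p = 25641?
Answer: 2547484124/18041399 ≈ 141.20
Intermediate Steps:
v(g) = g³
V = -397737 (V = -3*(106938 + 25641) = -3*132579 = -397737)
w = 22927314240 (w = (41280 - 397737)*(-24278 - 40042) = -356457*(-64320) = 22927314240)
(w + 42876)/(-398745 + v(546)) = (22927314240 + 42876)/(-398745 + 546³) = 22927357116/(-398745 + 162771336) = 22927357116/162372591 = 22927357116*(1/162372591) = 2547484124/18041399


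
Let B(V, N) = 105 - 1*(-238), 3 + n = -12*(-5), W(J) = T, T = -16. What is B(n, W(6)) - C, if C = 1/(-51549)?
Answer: 17681308/51549 ≈ 343.00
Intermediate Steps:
C = -1/51549 ≈ -1.9399e-5
W(J) = -16
n = 57 (n = -3 - 12*(-5) = -3 + 60 = 57)
B(V, N) = 343 (B(V, N) = 105 + 238 = 343)
B(n, W(6)) - C = 343 - 1*(-1/51549) = 343 + 1/51549 = 17681308/51549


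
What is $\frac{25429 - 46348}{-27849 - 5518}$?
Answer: $\frac{20919}{33367} \approx 0.62694$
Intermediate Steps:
$\frac{25429 - 46348}{-27849 - 5518} = - \frac{20919}{-33367} = \left(-20919\right) \left(- \frac{1}{33367}\right) = \frac{20919}{33367}$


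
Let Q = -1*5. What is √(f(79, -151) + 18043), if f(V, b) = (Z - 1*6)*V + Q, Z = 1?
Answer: √17643 ≈ 132.83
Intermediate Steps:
Q = -5
f(V, b) = -5 - 5*V (f(V, b) = (1 - 1*6)*V - 5 = (1 - 6)*V - 5 = -5*V - 5 = -5 - 5*V)
√(f(79, -151) + 18043) = √((-5 - 5*79) + 18043) = √((-5 - 395) + 18043) = √(-400 + 18043) = √17643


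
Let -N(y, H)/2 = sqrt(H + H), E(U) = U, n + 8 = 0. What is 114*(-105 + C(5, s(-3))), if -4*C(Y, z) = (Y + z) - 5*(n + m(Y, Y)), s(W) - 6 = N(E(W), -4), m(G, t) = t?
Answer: -12711 + 114*I*sqrt(2) ≈ -12711.0 + 161.22*I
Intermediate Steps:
n = -8 (n = -8 + 0 = -8)
N(y, H) = -2*sqrt(2)*sqrt(H) (N(y, H) = -2*sqrt(H + H) = -2*sqrt(2)*sqrt(H))
s(W) = 6 - 4*I*sqrt(2) (s(W) = 6 - 2*sqrt(2)*sqrt(-4) = 6 - 2*sqrt(2)*2*I = 6 - 4*I*sqrt(2))
C(Y, z) = -10 + Y - z/4 (C(Y, z) = -((Y + z) - 5*(-8 + Y))/4 = -((Y + z) + (40 - 5*Y))/4 = -(40 + z - 4*Y)/4 = -10 + Y - z/4)
114*(-105 + C(5, s(-3))) = 114*(-105 + (-10 + 5 - (6 - 4*I*sqrt(2))/4)) = 114*(-105 + (-10 + 5 + (-3/2 + I*sqrt(2)))) = 114*(-105 + (-13/2 + I*sqrt(2))) = 114*(-223/2 + I*sqrt(2)) = -12711 + 114*I*sqrt(2)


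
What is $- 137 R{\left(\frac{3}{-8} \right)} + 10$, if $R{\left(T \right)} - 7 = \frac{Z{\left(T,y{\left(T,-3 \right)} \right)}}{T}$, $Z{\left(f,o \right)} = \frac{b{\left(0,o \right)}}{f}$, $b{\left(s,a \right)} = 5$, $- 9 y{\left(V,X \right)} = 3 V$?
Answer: $- \frac{52381}{9} \approx -5820.1$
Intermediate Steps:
$y{\left(V,X \right)} = - \frac{V}{3}$ ($y{\left(V,X \right)} = - \frac{3 V}{9} = - \frac{V}{3}$)
$Z{\left(f,o \right)} = \frac{5}{f}$
$R{\left(T \right)} = 7 + \frac{5}{T^{2}}$ ($R{\left(T \right)} = 7 + \frac{5 \frac{1}{T}}{T} = 7 + \frac{5}{T^{2}}$)
$- 137 R{\left(\frac{3}{-8} \right)} + 10 = - 137 \left(7 + \frac{5}{\frac{9}{64}}\right) + 10 = - 137 \left(7 + 5 \cdot \frac{64}{9}\right) + 10 = - 137 \left(7 + \frac{320}{9}\right) + 10 = \left(-137\right) \frac{383}{9} + 10 = - \frac{52471}{9} + 10 = - \frac{52381}{9}$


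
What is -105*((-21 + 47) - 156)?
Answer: 13650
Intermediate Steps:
-105*((-21 + 47) - 156) = -105*(26 - 156) = -105*(-130) = 13650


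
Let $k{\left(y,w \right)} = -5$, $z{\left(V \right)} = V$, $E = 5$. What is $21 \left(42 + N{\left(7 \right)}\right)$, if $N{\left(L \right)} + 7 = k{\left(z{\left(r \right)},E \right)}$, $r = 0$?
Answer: $630$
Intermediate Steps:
$N{\left(L \right)} = -12$ ($N{\left(L \right)} = -7 - 5 = -12$)
$21 \left(42 + N{\left(7 \right)}\right) = 21 \left(42 - 12\right) = 21 \cdot 30 = 630$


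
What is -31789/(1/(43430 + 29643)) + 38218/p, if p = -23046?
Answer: -26766979489340/11523 ≈ -2.3229e+9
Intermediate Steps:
-31789/(1/(43430 + 29643)) + 38218/p = -31789/(1/(43430 + 29643)) + 38218/(-23046) = -31789/(1/73073) + 38218*(-1/23046) = -31789/1/73073 - 19109/11523 = -31789*73073 - 19109/11523 = -2322917597 - 19109/11523 = -26766979489340/11523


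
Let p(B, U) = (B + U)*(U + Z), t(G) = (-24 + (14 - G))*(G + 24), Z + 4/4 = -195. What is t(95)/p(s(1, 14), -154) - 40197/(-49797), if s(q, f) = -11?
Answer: 490379/829950 ≈ 0.59085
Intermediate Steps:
Z = -196 (Z = -1 - 195 = -196)
t(G) = (-10 - G)*(24 + G)
p(B, U) = (-196 + U)*(B + U) (p(B, U) = (B + U)*(U - 196) = (B + U)*(-196 + U) = (-196 + U)*(B + U))
t(95)/p(s(1, 14), -154) - 40197/(-49797) = (-240 - 1*95**2 - 34*95)/((-154)**2 - 196*(-11) - 196*(-154) - 11*(-154)) - 40197/(-49797) = (-240 - 1*9025 - 3230)/(23716 + 2156 + 30184 + 1694) - 40197*(-1/49797) = (-240 - 9025 - 3230)/57750 + 13399/16599 = -12495*1/57750 + 13399/16599 = -119/550 + 13399/16599 = 490379/829950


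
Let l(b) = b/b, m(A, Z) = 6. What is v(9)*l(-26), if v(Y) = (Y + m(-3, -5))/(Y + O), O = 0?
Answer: 5/3 ≈ 1.6667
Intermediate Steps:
v(Y) = (6 + Y)/Y (v(Y) = (Y + 6)/(Y + 0) = (6 + Y)/Y)
l(b) = 1
v(9)*l(-26) = ((6 + 9)/9)*1 = ((⅑)*15)*1 = (5/3)*1 = 5/3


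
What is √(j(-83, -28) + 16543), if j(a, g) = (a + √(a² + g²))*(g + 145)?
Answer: √(6832 + 117*√7673) ≈ 130.69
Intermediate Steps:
j(a, g) = (145 + g)*(a + √(a² + g²)) (j(a, g) = (a + √(a² + g²))*(145 + g) = (145 + g)*(a + √(a² + g²)))
√(j(-83, -28) + 16543) = √((145*(-83) + 145*√((-83)² + (-28)²) - 83*(-28) - 28*√((-83)² + (-28)²)) + 16543) = √((-12035 + 145*√(6889 + 784) + 2324 - 28*√(6889 + 784)) + 16543) = √((-12035 + 145*√7673 + 2324 - 28*√7673) + 16543) = √((-9711 + 117*√7673) + 16543) = √(6832 + 117*√7673)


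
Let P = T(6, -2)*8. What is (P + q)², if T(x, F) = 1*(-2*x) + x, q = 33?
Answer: 225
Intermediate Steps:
T(x, F) = -x (T(x, F) = -2*x + x = -x)
P = -48 (P = -1*6*8 = -6*8 = -48)
(P + q)² = (-48 + 33)² = (-15)² = 225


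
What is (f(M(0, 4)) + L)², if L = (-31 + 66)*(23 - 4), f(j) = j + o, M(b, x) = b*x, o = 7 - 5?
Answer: 444889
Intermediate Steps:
o = 2
f(j) = 2 + j (f(j) = j + 2 = 2 + j)
L = 665 (L = 35*19 = 665)
(f(M(0, 4)) + L)² = ((2 + 0*4) + 665)² = ((2 + 0) + 665)² = (2 + 665)² = 667² = 444889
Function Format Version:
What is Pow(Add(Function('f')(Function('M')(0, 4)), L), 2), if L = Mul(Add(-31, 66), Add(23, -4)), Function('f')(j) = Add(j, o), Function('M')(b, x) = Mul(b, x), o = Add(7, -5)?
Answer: 444889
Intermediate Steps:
o = 2
Function('f')(j) = Add(2, j) (Function('f')(j) = Add(j, 2) = Add(2, j))
L = 665 (L = Mul(35, 19) = 665)
Pow(Add(Function('f')(Function('M')(0, 4)), L), 2) = Pow(Add(Add(2, Mul(0, 4)), 665), 2) = Pow(Add(Add(2, 0), 665), 2) = Pow(Add(2, 665), 2) = Pow(667, 2) = 444889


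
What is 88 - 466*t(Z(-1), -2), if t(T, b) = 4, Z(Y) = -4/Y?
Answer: -1776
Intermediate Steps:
88 - 466*t(Z(-1), -2) = 88 - 466*4 = 88 - 1864 = -1776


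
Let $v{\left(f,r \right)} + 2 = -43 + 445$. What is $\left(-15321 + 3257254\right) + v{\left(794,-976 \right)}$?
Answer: $3242333$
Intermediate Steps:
$v{\left(f,r \right)} = 400$ ($v{\left(f,r \right)} = -2 + \left(-43 + 445\right) = -2 + 402 = 400$)
$\left(-15321 + 3257254\right) + v{\left(794,-976 \right)} = \left(-15321 + 3257254\right) + 400 = 3241933 + 400 = 3242333$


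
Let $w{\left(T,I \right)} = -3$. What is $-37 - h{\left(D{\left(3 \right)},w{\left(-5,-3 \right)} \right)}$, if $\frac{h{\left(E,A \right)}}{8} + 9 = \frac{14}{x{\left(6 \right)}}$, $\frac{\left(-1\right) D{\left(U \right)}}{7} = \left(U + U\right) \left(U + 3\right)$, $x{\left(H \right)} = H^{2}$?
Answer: $\frac{287}{9} \approx 31.889$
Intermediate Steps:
$D{\left(U \right)} = - 14 U \left(3 + U\right)$ ($D{\left(U \right)} = - 7 \left(U + U\right) \left(U + 3\right) = - 7 \cdot 2 U \left(3 + U\right) = - 14 U \left(3 + U\right)$)
$h{\left(E,A \right)} = - \frac{620}{9}$ ($h{\left(E,A \right)} = -72 + 8 \frac{14}{6^{2}} = -72 + 8 \cdot \frac{14}{36} = -72 + 8 \cdot 14 \cdot \frac{1}{36} = -72 + 8 \cdot \frac{7}{18} = -72 + \frac{28}{9} = - \frac{620}{9}$)
$-37 - h{\left(D{\left(3 \right)},w{\left(-5,-3 \right)} \right)} = -37 - - \frac{620}{9} = -37 + \frac{620}{9} = \frac{287}{9}$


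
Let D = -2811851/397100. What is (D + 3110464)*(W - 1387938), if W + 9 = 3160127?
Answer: 109446508871824341/19855 ≈ 5.5123e+12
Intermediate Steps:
W = 3160118 (W = -9 + 3160127 = 3160118)
D = -2811851/397100 (D = -2811851*1/397100 = -2811851/397100 ≈ -7.0810)
(D + 3110464)*(W - 1387938) = (-2811851/397100 + 3110464)*(3160118 - 1387938) = (1235162442549/397100)*1772180 = 109446508871824341/19855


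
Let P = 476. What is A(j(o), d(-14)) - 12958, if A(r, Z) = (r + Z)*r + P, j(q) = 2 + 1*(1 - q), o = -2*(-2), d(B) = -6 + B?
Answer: -12461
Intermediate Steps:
o = 4
j(q) = 3 - q (j(q) = 2 + (1 - q) = 3 - q)
A(r, Z) = 476 + r*(Z + r) (A(r, Z) = (r + Z)*r + 476 = (Z + r)*r + 476 = r*(Z + r) + 476 = 476 + r*(Z + r))
A(j(o), d(-14)) - 12958 = (476 + (3 - 1*4)² + (-6 - 14)*(3 - 1*4)) - 12958 = (476 + (3 - 4)² - 20*(3 - 4)) - 12958 = (476 + (-1)² - 20*(-1)) - 12958 = (476 + 1 + 20) - 12958 = 497 - 12958 = -12461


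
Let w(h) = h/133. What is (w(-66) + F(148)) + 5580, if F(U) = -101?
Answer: 728641/133 ≈ 5478.5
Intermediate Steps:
w(h) = h/133 (w(h) = h*(1/133) = h/133)
(w(-66) + F(148)) + 5580 = ((1/133)*(-66) - 101) + 5580 = (-66/133 - 101) + 5580 = -13499/133 + 5580 = 728641/133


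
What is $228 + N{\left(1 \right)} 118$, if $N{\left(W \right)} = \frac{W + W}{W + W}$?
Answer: $346$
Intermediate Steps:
$N{\left(W \right)} = 1$ ($N{\left(W \right)} = \frac{2 W}{2 W} = 2 W \frac{1}{2 W} = 1$)
$228 + N{\left(1 \right)} 118 = 228 + 1 \cdot 118 = 228 + 118 = 346$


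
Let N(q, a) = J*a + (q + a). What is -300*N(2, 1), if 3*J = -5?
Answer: -400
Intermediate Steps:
J = -5/3 (J = (⅓)*(-5) = -5/3 ≈ -1.6667)
N(q, a) = q - 2*a/3 (N(q, a) = -5*a/3 + (q + a) = -5*a/3 + (a + q) = q - 2*a/3)
-300*N(2, 1) = -300*(2 - ⅔*1) = -300*(2 - ⅔) = -300*4/3 = -400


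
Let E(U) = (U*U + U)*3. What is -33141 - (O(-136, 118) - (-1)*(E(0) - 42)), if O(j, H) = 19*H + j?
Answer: -35205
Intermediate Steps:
E(U) = 3*U + 3*U² (E(U) = (U² + U)*3 = (U + U²)*3 = 3*U + 3*U²)
O(j, H) = j + 19*H
-33141 - (O(-136, 118) - (-1)*(E(0) - 42)) = -33141 - ((-136 + 19*118) - (-1)*(3*0*(1 + 0) - 42)) = -33141 - ((-136 + 2242) - (-1)*(3*0*1 - 42)) = -33141 - (2106 - (-1)*(0 - 42)) = -33141 - (2106 - (-1)*(-42)) = -33141 - (2106 - 1*42) = -33141 - (2106 - 42) = -33141 - 1*2064 = -33141 - 2064 = -35205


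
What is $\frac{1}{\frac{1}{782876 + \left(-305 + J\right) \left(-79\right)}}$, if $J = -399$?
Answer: $838492$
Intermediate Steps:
$\frac{1}{\frac{1}{782876 + \left(-305 + J\right) \left(-79\right)}} = \frac{1}{\frac{1}{782876 + \left(-305 - 399\right) \left(-79\right)}} = \frac{1}{\frac{1}{782876 - -55616}} = \frac{1}{\frac{1}{782876 + 55616}} = \frac{1}{\frac{1}{838492}} = 838492$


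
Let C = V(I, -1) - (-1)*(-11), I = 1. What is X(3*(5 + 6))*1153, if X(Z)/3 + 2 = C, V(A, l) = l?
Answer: -48426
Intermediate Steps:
C = -12 (C = -1 - (-1)*(-11) = -1 - 1*11 = -1 - 11 = -12)
X(Z) = -42 (X(Z) = -6 + 3*(-12) = -6 - 36 = -42)
X(3*(5 + 6))*1153 = -42*1153 = -48426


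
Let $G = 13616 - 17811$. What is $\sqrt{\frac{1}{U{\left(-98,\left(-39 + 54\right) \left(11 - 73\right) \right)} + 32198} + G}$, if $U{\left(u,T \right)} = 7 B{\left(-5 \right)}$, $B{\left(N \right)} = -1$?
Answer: $\frac{2 i \sqrt{1086778171401}}{32191} \approx 64.769 i$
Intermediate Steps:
$U{\left(u,T \right)} = -7$ ($U{\left(u,T \right)} = 7 \left(-1\right) = -7$)
$G = -4195$
$\sqrt{\frac{1}{U{\left(-98,\left(-39 + 54\right) \left(11 - 73\right) \right)} + 32198} + G} = \sqrt{\frac{1}{-7 + 32198} - 4195} = \sqrt{\frac{1}{32191} - 4195} = \sqrt{- \frac{135041244}{32191}} = \frac{2 i \sqrt{1086778171401}}{32191}$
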